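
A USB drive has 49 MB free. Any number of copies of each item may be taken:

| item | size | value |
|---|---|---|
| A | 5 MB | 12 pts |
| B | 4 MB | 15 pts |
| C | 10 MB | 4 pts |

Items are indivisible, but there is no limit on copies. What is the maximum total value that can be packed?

Best value-per-unit is B at 15/4, and filling with it alone uses size 12×4=48. No mix of the others beats 12×15 = 180.

180 pts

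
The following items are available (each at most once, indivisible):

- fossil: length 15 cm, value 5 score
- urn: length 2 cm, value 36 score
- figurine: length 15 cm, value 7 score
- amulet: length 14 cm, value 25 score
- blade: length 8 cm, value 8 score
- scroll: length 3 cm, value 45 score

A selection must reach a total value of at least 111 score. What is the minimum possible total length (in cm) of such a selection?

27

Subsets with value ≥ 111, sorted by total length:
- urn+amulet+blade+scroll: length 27, value 114
- urn+figurine+amulet+scroll: length 34, value 113
- fossil+urn+amulet+scroll: length 34, value 111
- urn+figurine+amulet+blade+scroll: length 42, value 121
Minimum length: 27 cm.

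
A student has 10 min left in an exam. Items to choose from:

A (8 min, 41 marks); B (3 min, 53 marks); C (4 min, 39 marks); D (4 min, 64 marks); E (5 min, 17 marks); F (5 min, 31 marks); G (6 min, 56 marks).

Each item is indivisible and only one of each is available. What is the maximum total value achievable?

Check high-value combinations within 10 min:
- D+G: time 4+6=10, value 64+56=120
- B+D: time 3+4=7, value 53+64=117
- B+G: time 3+6=9, value 53+56=109
- C+D: time 4+4=8, value 39+64=103
- D+F: time 4+5=9, value 64+31=95
Best: 120 marks.

120 marks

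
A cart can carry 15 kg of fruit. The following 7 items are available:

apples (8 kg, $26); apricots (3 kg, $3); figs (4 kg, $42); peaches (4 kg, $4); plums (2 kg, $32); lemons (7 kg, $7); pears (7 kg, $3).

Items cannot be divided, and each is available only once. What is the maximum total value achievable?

$100

This is a 0/1 knapsack; check combinations near the capacity.
- apples+figs+plums: weight 8+4+2=14, value 26+42+32=100
- apricots+figs+peaches+plums: weight 3+4+4+2=13, value 3+42+4+32=81
- figs+plums+lemons: weight 4+2+7=13, value 42+32+7=81
- figs+peaches+plums: weight 4+4+2=10, value 42+4+32=78
- apricots+figs+plums: weight 3+4+2=9, value 3+42+32=77
Best: $100.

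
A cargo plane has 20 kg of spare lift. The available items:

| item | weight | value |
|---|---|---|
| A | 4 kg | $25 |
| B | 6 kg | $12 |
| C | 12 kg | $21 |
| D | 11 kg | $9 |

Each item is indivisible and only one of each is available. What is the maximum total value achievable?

$46

Check high-value combinations within 20 kg:
- A+C: weight 4+12=16, value 25+21=46
- A+B: weight 4+6=10, value 25+12=37
- A+D: weight 4+11=15, value 25+9=34
- B+C: weight 6+12=18, value 12+21=33
- A: weight 4, value 25
Best: $46.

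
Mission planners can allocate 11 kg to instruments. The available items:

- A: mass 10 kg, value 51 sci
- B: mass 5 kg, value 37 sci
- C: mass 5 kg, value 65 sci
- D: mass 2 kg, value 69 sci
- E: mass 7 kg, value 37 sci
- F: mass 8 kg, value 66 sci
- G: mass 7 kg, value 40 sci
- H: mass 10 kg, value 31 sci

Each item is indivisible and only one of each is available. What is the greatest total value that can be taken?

135 sci

This is a 0/1 knapsack; check combinations near the capacity.
- D+F: mass 2+8=10, value 69+66=135
- C+D: mass 5+2=7, value 65+69=134
- D+G: mass 2+7=9, value 69+40=109
Best: 135 sci.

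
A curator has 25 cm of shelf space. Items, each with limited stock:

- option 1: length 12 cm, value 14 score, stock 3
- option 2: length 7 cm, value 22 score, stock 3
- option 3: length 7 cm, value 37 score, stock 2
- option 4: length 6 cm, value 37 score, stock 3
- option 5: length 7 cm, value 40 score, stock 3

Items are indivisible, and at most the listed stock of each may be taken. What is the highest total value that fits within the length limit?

151 score

Best selections within length 25 and stock limits:
- 3×option 4 + 1×option 5: length 25, value 151
- 1×option 3 + 3×option 4: length 25, value 148
Best: 151 score.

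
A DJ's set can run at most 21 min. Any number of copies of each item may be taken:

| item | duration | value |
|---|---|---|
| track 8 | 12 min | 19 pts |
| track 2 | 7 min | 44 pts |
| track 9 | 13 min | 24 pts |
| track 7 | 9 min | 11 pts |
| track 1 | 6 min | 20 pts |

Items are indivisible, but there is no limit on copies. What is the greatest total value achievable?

Best value-per-unit is track 2 at 44/7, and filling with it alone uses duration 3×7=21. No mix of the others beats 3×44 = 132.

132 pts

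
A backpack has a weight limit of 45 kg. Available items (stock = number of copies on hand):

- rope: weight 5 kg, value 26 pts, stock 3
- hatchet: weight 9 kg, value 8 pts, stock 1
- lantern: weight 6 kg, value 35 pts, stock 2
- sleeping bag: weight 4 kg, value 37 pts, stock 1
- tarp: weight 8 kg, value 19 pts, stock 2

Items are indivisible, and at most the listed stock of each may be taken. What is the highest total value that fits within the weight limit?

Best selections within weight 45 and stock limits:
- 3×rope + 2×lantern + 1×sleeping bag + 1×tarp: weight 39, value 204
- 2×rope + 2×lantern + 1×sleeping bag + 2×tarp: weight 42, value 197
- 3×rope + 1×hatchet + 2×lantern + 1×sleeping bag: weight 40, value 193
Best: 204 pts.

204 pts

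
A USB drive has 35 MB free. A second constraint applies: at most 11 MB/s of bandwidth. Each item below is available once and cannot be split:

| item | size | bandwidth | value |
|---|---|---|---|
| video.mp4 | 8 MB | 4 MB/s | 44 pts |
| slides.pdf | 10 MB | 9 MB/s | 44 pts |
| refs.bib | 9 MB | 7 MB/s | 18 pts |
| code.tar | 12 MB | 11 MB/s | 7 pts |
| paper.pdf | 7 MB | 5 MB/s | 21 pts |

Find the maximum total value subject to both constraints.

65 pts

Feasible sets respecting both limits:
- video.mp4+paper.pdf: size 15, bandwidth 9, value 65
- video.mp4+refs.bib: size 17, bandwidth 11, value 62
- video.mp4: size 8, bandwidth 4, value 44
Best: 65 pts.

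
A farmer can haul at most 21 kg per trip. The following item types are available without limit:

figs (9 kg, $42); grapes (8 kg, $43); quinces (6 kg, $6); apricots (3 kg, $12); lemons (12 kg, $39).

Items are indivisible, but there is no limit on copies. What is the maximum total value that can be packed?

Best value-per-unit is grapes at 43/8; filling with it alone gives 2×43 = 86.
Optimal mix: 2×grapes + 1×apricots → weight 19, value 98.

$98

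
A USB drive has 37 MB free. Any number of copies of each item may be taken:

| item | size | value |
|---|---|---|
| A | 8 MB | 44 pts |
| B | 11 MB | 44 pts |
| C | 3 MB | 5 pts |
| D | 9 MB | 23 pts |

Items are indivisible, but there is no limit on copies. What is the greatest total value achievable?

181 pts

Best value-per-unit is A at 44/8; filling with it alone gives 4×44 = 176.
Optimal mix: 4×A + 1×C → size 35, value 181.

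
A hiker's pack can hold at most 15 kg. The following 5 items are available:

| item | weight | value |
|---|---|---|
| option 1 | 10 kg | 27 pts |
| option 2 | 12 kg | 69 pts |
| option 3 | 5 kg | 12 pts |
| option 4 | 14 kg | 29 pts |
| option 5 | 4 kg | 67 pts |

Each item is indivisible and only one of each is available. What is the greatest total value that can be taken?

Check high-value combinations within 15 kg:
- option 1+option 5: weight 10+4=14, value 27+67=94
- option 3+option 5: weight 5+4=9, value 12+67=79
- option 2: weight 12, value 69
- option 5: weight 4, value 67
- option 1+option 3: weight 10+5=15, value 27+12=39
Best: 94 pts.

94 pts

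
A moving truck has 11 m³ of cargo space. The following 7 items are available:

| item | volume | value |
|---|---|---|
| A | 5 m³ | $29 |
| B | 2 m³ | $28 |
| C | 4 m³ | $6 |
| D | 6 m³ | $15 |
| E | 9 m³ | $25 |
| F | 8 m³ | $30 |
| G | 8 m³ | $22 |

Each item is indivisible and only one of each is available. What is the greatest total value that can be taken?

$63

Check high-value combinations within 11 m³:
- A+B+C: volume 5+2+4=11, value 29+28+6=63
- B+F: volume 2+8=10, value 28+30=58
- A+B: volume 5+2=7, value 29+28=57
- B+E: volume 2+9=11, value 28+25=53
- B+G: volume 2+8=10, value 28+22=50
Best: $63.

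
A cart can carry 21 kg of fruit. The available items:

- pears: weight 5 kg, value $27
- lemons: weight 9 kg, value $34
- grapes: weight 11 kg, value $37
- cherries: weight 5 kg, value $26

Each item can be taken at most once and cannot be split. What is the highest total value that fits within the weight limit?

This is a 0/1 knapsack; check combinations near the capacity.
- pears+grapes+cherries: weight 5+11+5=21, value 27+37+26=90
- pears+lemons+cherries: weight 5+9+5=19, value 27+34+26=87
- lemons+grapes: weight 9+11=20, value 34+37=71
- pears+grapes: weight 5+11=16, value 27+37=64
- grapes+cherries: weight 11+5=16, value 37+26=63
Best: $90.

$90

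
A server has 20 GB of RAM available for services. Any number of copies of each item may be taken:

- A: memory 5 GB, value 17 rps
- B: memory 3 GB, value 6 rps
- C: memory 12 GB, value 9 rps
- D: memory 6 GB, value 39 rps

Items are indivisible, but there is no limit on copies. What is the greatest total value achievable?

Best value-per-unit is D at 39/6, and filling with it alone uses memory 3×6=18. No mix of the others beats 3×39 = 117.

117 rps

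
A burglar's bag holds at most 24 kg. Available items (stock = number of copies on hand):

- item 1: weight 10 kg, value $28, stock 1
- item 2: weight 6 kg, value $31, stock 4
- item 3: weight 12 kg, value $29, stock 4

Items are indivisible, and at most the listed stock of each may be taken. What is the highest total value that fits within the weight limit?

$124

Best selections within weight 24 and stock limits:
- 4×item 2: weight 24, value 124
- 3×item 2: weight 18, value 93
- 2×item 2 + 1×item 3: weight 24, value 91
Best: $124.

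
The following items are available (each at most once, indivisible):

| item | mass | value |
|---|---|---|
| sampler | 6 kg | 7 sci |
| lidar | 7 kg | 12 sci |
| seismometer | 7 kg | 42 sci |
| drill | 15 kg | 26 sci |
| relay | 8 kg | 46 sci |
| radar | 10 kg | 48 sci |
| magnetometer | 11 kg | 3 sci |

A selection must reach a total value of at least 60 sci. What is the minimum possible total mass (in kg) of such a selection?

15

Subsets with value ≥ 60, sorted by total mass:
- seismometer+relay: mass 15, value 88
- seismometer+radar: mass 17, value 90
- lidar+radar: mass 17, value 60
- relay+radar: mass 18, value 94
Minimum mass: 15 kg.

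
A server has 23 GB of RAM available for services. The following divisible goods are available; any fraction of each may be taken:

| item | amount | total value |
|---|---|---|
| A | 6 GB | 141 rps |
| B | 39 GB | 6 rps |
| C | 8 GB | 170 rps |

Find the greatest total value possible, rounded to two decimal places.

Take in order of value per unit:
- A (141/6 per unit): all 6 → value 141, running total 141.00
- C (170/8 per unit): all 8 → value 170, running total 311.00
- B (6/39 per unit): 9 of 39 → value 9×6/39 = 1.3846, running total 312.38
Total 312.38.

312.38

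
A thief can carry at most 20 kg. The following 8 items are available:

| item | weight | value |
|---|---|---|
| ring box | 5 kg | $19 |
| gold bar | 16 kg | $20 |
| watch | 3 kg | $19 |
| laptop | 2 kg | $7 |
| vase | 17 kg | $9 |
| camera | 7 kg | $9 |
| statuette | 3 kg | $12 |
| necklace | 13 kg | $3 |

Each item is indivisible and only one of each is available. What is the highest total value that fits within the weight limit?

This is a 0/1 knapsack; check combinations near the capacity.
- ring box+watch+laptop+camera+statuette: weight 5+3+2+7+3=20, value 19+19+7+9+12=66
- ring box+watch+camera+statuette: weight 5+3+7+3=18, value 19+19+9+12=59
- ring box+watch+laptop+statuette: weight 5+3+2+3=13, value 19+19+7+12=57
- ring box+watch+laptop+camera: weight 5+3+2+7=17, value 19+19+7+9=54
- ring box+watch+statuette: weight 5+3+3=11, value 19+19+12=50
Best: $66.

$66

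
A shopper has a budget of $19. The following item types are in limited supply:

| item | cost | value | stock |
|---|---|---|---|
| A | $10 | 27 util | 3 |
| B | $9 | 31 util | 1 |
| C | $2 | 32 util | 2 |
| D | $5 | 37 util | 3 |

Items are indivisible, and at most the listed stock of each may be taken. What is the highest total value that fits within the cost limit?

175 util

Best selections within cost 19 and stock limits:
- 2×C + 3×D: cost 19, value 175
- 1×C + 3×D: cost 17, value 143
Best: 175 util.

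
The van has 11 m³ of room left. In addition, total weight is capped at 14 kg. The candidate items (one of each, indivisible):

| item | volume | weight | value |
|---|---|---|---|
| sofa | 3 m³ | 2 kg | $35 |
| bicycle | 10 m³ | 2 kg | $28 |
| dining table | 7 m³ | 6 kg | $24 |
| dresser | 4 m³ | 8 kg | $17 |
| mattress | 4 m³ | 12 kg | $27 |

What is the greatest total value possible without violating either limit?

$62

Feasible sets respecting both limits:
- sofa+mattress: volume 7, weight 14, value 62
- sofa+dining table: volume 10, weight 8, value 59
- sofa+dresser: volume 7, weight 10, value 52
- dining table+dresser: volume 11, weight 14, value 41
Best: $62.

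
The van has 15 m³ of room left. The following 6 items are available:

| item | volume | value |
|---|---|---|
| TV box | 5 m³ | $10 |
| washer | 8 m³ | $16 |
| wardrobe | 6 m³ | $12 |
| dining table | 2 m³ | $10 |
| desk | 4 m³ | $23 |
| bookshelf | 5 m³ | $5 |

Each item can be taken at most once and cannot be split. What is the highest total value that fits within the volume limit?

Check high-value combinations within 15 m³:
- washer+dining table+desk: volume 8+2+4=14, value 16+10+23=49
- wardrobe+dining table+desk: volume 6+2+4=12, value 12+10+23=45
- TV box+wardrobe+desk: volume 5+6+4=15, value 10+12+23=45
Best: $49.

$49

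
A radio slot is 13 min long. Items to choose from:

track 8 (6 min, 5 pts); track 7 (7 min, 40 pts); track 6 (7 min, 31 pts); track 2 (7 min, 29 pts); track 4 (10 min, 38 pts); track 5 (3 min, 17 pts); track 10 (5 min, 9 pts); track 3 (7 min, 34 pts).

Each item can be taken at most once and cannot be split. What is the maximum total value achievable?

57 pts

Check high-value combinations within 13 min:
- track 7+track 5: duration 7+3=10, value 40+17=57
- track 4+track 5: duration 10+3=13, value 38+17=55
- track 5+track 3: duration 3+7=10, value 17+34=51
Best: 57 pts.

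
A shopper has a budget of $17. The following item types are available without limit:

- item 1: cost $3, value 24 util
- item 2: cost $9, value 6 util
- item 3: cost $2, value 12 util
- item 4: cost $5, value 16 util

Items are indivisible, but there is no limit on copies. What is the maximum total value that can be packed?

Best value-per-unit is item 1 at 24/3; filling with it alone gives 5×24 = 120.
Optimal mix: 5×item 1 + 1×item 3 → cost 17, value 132.

132 util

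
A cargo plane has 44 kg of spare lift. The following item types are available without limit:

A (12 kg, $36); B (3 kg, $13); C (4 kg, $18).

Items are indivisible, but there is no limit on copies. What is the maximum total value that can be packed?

Best value-per-unit is C at 18/4, and filling with it alone uses weight 11×4=44. No mix of the others beats 11×18 = 198.

$198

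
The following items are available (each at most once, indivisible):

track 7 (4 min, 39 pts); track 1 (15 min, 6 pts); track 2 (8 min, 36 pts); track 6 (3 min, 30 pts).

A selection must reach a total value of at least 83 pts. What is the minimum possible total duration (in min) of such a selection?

Subsets with value ≥ 83, sorted by total duration:
- track 7+track 2+track 6: duration 15, value 105
- track 7+track 1+track 2+track 6: duration 30, value 111
Minimum duration: 15 min.

15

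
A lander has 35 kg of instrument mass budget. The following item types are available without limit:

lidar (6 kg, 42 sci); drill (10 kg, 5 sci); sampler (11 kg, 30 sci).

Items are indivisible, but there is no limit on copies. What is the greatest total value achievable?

Best value-per-unit is lidar at 42/6, and filling with it alone uses mass 5×6=30. No mix of the others beats 5×42 = 210.

210 sci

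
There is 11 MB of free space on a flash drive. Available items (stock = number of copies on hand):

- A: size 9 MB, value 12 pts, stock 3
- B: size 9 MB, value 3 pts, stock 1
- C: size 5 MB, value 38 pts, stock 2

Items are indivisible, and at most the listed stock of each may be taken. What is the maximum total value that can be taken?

Top feasible selections:
- 2×C: size 10, value 76
- 1×C: size 5, value 38
- 1×A: size 9, value 12
- 1×B: size 9, value 3
Best: 76 pts.

76 pts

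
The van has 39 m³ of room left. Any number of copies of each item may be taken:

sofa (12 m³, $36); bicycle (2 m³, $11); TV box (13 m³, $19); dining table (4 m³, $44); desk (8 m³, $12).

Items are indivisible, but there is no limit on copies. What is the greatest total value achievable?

Best value-per-unit is dining table at 44/4; filling with it alone gives 9×44 = 396.
Optimal mix: 1×bicycle + 9×dining table → volume 38, value 407.

$407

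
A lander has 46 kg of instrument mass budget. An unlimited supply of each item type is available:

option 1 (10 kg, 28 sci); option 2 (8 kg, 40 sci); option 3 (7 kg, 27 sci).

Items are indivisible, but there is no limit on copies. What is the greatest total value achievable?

Best value-per-unit is option 2 at 40/8; filling with it alone gives 5×40 = 200.
Optimal mix: 4×option 2 + 2×option 3 → mass 46, value 214.

214 sci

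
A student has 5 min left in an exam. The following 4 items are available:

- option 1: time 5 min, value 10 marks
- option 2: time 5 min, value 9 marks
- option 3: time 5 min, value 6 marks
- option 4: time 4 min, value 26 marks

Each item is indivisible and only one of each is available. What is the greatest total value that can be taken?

26 marks

This is a 0/1 knapsack; check combinations near the capacity.
- option 4: time 4, value 26
- option 1: time 5, value 10
- option 2: time 5, value 9
- option 3: time 5, value 6
Best: 26 marks.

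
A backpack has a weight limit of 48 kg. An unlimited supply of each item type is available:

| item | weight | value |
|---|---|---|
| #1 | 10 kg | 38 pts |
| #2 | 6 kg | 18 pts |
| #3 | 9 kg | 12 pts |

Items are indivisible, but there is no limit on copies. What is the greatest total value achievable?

170 pts

Best value-per-unit is #1 at 38/10; filling with it alone gives 4×38 = 152.
Optimal mix: 4×#1 + 1×#2 → weight 46, value 170.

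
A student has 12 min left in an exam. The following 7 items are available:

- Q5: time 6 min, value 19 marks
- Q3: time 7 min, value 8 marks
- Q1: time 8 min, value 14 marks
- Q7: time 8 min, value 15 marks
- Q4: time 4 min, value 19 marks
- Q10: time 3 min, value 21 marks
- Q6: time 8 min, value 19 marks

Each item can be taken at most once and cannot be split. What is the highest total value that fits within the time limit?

Check high-value combinations within 12 min:
- Q4+Q10: time 4+3=7, value 19+21=40
- Q5+Q10: time 6+3=9, value 19+21=40
- Q10+Q6: time 3+8=11, value 21+19=40
- Q5+Q4: time 6+4=10, value 19+19=38
- Q4+Q6: time 4+8=12, value 19+19=38
Best: 40 marks.

40 marks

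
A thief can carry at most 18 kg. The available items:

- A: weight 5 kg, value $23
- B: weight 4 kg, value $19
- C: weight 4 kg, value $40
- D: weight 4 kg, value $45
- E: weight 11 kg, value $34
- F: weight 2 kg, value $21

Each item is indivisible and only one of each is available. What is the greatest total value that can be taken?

$129

Check high-value combinations within 18 kg:
- A+C+D+F: weight 5+4+4+2=15, value 23+40+45+21=129
- A+B+C+D: weight 5+4+4+4=17, value 23+19+40+45=127
- B+C+D+F: weight 4+4+4+2=14, value 19+40+45+21=125
- A+C+D: weight 5+4+4=13, value 23+40+45=108
- A+B+D+F: weight 5+4+4+2=15, value 23+19+45+21=108
Best: $129.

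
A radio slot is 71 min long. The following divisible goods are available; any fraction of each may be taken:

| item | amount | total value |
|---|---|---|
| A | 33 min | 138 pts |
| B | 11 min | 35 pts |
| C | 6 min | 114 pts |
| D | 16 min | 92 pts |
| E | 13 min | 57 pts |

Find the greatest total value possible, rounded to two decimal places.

Take in order of value per unit:
- C (114/6 per unit): all 6 → value 114, running total 114.00
- D (92/16 per unit): all 16 → value 92, running total 206.00
- E (57/13 per unit): all 13 → value 57, running total 263.00
- A (138/33 per unit): all 33 → value 138, running total 401.00
- B (35/11 per unit): 3 of 11 → value 3×35/11 = 9.5455, running total 410.55
Total 410.55.

410.55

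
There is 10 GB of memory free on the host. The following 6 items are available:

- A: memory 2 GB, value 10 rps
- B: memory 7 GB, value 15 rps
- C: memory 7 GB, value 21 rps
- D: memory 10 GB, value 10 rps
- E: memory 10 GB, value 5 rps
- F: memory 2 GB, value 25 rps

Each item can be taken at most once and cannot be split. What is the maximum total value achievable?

46 rps

Check high-value combinations within 10 GB:
- C+F: memory 7+2=9, value 21+25=46
- B+F: memory 7+2=9, value 15+25=40
- A+F: memory 2+2=4, value 10+25=35
Best: 46 rps.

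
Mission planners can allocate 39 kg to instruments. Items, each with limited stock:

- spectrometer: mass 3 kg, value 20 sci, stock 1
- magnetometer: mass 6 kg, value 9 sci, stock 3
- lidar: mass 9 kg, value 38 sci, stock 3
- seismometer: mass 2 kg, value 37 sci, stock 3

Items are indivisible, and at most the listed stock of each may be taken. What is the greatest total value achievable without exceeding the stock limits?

Top feasible selections:
- 1×spectrometer + 3×lidar + 3×seismometer: mass 36, value 245
- 1×magnetometer + 3×lidar + 3×seismometer: mass 39, value 234
- 3×lidar + 3×seismometer: mass 33, value 225
Best: 245 sci.

245 sci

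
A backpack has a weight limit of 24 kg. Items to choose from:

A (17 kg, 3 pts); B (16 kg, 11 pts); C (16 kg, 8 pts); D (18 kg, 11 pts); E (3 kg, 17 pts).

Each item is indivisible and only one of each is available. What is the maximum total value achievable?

28 pts

Check high-value combinations within 24 kg:
- B+E: weight 16+3=19, value 11+17=28
- D+E: weight 18+3=21, value 11+17=28
- C+E: weight 16+3=19, value 8+17=25
Best: 28 pts.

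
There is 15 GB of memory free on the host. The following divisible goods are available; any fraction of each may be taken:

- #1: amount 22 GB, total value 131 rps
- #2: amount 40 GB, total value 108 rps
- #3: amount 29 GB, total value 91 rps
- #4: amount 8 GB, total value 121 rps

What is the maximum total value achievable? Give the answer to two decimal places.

Take in order of value per unit:
- #4 (121/8 per unit): all 8 → value 121, running total 121.00
- #1 (131/22 per unit): 7 of 22 → value 7×131/22 = 41.6818, running total 162.68
Total 162.68.

162.68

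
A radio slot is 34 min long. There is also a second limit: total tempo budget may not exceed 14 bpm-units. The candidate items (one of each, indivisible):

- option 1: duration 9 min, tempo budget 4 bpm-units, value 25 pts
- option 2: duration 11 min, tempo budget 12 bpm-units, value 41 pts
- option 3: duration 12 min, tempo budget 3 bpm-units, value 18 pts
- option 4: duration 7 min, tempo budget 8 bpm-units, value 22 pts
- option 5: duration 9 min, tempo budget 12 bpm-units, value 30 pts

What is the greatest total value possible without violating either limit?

47 pts

Feasible sets respecting both limits:
- option 1+option 4: duration 16, tempo budget 12, value 47
- option 1+option 3: duration 21, tempo budget 7, value 43
- option 2: duration 11, tempo budget 12, value 41
- option 3+option 4: duration 19, tempo budget 11, value 40
Best: 47 pts.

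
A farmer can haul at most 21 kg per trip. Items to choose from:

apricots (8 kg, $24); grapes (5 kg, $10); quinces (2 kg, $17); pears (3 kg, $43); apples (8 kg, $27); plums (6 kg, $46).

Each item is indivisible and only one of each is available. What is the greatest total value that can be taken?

Check high-value combinations within 21 kg:
- quinces+pears+apples+plums: weight 2+3+8+6=19, value 17+43+27+46=133
- apricots+quinces+pears+plums: weight 8+2+3+6=19, value 24+17+43+46=130
- grapes+quinces+pears+plums: weight 5+2+3+6=16, value 10+17+43+46=116
- pears+apples+plums: weight 3+8+6=17, value 43+27+46=116
- apricots+pears+plums: weight 8+3+6=17, value 24+43+46=113
Best: $133.

$133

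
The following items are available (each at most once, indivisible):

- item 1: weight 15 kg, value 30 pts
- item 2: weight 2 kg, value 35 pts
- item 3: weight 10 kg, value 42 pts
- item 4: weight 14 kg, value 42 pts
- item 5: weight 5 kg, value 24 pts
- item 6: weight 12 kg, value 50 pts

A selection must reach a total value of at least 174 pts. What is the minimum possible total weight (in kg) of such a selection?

43

Subsets with value ≥ 174, sorted by total weight:
- item 2+item 3+item 4+item 5+item 6: weight 43, value 193
- item 1+item 2+item 3+item 5+item 6: weight 44, value 181
- item 1+item 2+item 4+item 5+item 6: weight 48, value 181
Minimum weight: 43 kg.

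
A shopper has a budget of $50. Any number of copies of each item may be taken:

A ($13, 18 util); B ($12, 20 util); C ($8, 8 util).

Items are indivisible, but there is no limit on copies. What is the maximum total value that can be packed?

80 util

Best value-per-unit is B at 20/12, and filling with it alone uses cost 4×12=48. No mix of the others beats 4×20 = 80.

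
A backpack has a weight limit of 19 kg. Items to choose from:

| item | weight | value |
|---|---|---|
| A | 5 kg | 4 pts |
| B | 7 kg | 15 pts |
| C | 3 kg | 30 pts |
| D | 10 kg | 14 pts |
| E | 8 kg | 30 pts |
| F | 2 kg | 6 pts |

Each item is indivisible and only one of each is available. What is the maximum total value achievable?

Check high-value combinations within 19 kg:
- B+C+E: weight 7+3+8=18, value 15+30+30=75
- A+C+E+F: weight 5+3+8+2=18, value 4+30+30+6=70
- C+E+F: weight 3+8+2=13, value 30+30+6=66
Best: 75 pts.

75 pts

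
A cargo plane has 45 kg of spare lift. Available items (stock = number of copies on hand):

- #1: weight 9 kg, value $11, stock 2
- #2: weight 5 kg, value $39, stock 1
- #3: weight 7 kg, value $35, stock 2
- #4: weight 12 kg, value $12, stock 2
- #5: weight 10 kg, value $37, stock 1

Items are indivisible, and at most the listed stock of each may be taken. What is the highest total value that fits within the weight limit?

$158

Best selections within weight 45 and stock limits:
- 1×#2 + 2×#3 + 1×#4 + 1×#5: weight 41, value 158
- 1×#1 + 1×#2 + 2×#3 + 1×#5: weight 38, value 157
- 1×#2 + 2×#3 + 1×#5: weight 29, value 146
Best: $158.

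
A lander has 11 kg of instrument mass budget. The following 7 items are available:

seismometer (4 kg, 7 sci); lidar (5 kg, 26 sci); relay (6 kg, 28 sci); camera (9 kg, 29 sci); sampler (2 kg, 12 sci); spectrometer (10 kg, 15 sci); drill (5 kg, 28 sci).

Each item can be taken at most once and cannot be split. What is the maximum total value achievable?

Check high-value combinations within 11 kg:
- relay+drill: mass 6+5=11, value 28+28=56
- lidar+drill: mass 5+5=10, value 26+28=54
- lidar+relay: mass 5+6=11, value 26+28=54
- seismometer+sampler+drill: mass 4+2+5=11, value 7+12+28=47
Best: 56 sci.

56 sci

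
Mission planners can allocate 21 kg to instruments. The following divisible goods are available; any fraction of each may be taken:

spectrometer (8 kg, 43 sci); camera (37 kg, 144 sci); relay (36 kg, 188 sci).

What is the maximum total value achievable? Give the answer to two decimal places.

110.89

Take in order of value per unit:
- spectrometer (43/8 per unit): all 8 → value 43, running total 43.00
- relay (188/36 per unit): 13 of 36 → value 13×188/36 = 67.8889, running total 110.89
Total 110.89.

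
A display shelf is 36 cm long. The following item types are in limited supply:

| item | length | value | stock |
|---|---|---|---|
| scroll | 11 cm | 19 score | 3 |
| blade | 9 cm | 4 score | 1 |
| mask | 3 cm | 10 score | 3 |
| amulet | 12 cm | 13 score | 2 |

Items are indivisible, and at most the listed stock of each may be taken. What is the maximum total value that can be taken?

68 score

Best selections within length 36 and stock limits:
- 2×scroll + 3×mask: length 31, value 68
- 3×scroll + 1×mask: length 36, value 67
- 1×scroll + 3×mask + 1×amulet: length 32, value 62
- 2×scroll + 2×mask: length 28, value 58
Best: 68 score.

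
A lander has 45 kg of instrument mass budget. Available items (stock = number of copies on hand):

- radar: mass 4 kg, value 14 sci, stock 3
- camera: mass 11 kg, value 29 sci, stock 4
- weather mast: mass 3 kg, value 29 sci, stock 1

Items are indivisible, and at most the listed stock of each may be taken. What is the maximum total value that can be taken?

144 sci

Best selections within mass 45 and stock limits:
- 2×radar + 3×camera + 1×weather mast: mass 44, value 144
- 1×radar + 3×camera + 1×weather mast: mass 40, value 130
- 3×radar + 2×camera + 1×weather mast: mass 37, value 129
Best: 144 sci.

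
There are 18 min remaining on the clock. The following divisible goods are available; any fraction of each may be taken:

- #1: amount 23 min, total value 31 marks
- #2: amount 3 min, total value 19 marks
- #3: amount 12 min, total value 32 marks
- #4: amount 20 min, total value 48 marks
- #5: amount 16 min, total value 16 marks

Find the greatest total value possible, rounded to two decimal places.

Take in order of value per unit:
- #2 (19/3 per unit): all 3 → value 19, running total 19.00
- #3 (32/12 per unit): all 12 → value 32, running total 51.00
- #4 (48/20 per unit): 3 of 20 → value 3×48/20 = 7.2000, running total 58.20
Total 58.20.

58.20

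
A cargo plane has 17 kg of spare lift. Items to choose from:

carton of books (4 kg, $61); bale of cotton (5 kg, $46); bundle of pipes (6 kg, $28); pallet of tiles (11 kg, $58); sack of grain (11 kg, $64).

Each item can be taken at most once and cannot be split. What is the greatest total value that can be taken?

Check high-value combinations within 17 kg:
- carton of books+bale of cotton+bundle of pipes: weight 4+5+6=15, value 61+46+28=135
- carton of books+sack of grain: weight 4+11=15, value 61+64=125
- carton of books+pallet of tiles: weight 4+11=15, value 61+58=119
- bale of cotton+sack of grain: weight 5+11=16, value 46+64=110
Best: $135.

$135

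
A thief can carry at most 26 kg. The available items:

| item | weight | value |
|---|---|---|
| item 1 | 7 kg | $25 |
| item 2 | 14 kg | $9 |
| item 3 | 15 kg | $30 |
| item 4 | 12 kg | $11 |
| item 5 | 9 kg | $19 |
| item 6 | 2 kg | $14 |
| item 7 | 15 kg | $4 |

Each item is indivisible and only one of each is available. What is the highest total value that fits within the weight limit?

$69

Check high-value combinations within 26 kg:
- item 1+item 3+item 6: weight 7+15+2=24, value 25+30+14=69
- item 3+item 5+item 6: weight 15+9+2=26, value 30+19+14=63
- item 1+item 5+item 6: weight 7+9+2=18, value 25+19+14=58
- item 1+item 3: weight 7+15=22, value 25+30=55
Best: $69.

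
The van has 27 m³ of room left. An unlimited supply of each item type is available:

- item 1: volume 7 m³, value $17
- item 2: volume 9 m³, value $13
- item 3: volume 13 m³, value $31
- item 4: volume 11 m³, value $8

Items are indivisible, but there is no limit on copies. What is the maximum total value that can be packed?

Best value-per-unit is item 1 at 17/7; filling with it alone gives 3×17 = 51.
Optimal mix: 2×item 1 + 1×item 3 → volume 27, value 65.

$65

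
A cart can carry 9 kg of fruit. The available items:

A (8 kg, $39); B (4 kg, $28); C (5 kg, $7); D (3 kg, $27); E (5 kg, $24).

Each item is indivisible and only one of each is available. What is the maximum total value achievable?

$55

Check high-value combinations within 9 kg:
- B+D: weight 4+3=7, value 28+27=55
- B+E: weight 4+5=9, value 28+24=52
- D+E: weight 3+5=8, value 27+24=51
- A: weight 8, value 39
Best: $55.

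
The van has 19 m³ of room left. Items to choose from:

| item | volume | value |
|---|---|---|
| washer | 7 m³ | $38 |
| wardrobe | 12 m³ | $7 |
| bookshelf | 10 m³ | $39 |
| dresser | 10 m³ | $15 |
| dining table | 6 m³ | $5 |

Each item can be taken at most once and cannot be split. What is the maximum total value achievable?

Check high-value combinations within 19 m³:
- washer+bookshelf: volume 7+10=17, value 38+39=77
- washer+dresser: volume 7+10=17, value 38+15=53
- washer+wardrobe: volume 7+12=19, value 38+7=45
- bookshelf+dining table: volume 10+6=16, value 39+5=44
- washer+dining table: volume 7+6=13, value 38+5=43
Best: $77.

$77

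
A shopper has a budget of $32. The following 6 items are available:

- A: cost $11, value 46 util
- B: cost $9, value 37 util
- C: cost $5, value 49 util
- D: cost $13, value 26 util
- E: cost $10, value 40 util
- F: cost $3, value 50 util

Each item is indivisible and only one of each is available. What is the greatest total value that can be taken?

185 util

Check high-value combinations within $32:
- A+C+E+F: cost 11+5+10+3=29, value 46+49+40+50=185
- A+B+C+F: cost 11+9+5+3=28, value 46+37+49+50=182
- B+C+E+F: cost 9+5+10+3=27, value 37+49+40+50=176
Best: 185 util.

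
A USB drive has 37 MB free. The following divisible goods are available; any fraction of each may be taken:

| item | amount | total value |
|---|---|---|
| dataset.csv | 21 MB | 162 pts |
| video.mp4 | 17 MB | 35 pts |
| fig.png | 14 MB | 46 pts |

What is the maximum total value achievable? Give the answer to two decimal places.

212.12

Take in order of value per unit:
- dataset.csv (162/21 per unit): all 21 → value 162, running total 162.00
- fig.png (46/14 per unit): all 14 → value 46, running total 208.00
- video.mp4 (35/17 per unit): 2 of 17 → value 2×35/17 = 4.1176, running total 212.12
Total 212.12.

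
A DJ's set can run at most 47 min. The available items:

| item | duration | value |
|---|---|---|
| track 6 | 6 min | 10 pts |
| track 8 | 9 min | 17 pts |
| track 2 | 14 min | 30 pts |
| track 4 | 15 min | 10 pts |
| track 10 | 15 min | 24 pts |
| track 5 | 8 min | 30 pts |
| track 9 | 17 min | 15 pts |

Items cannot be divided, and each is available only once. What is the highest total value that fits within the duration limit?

This is a 0/1 knapsack; check combinations near the capacity.
- track 8+track 2+track 10+track 5: duration 9+14+15+8=46, value 17+30+24+30=101
- track 6+track 2+track 10+track 5: duration 6+14+15+8=43, value 10+30+24+30=94
- track 6+track 8+track 2+track 5: duration 6+9+14+8=37, value 10+17+30+30=87
- track 8+track 2+track 4+track 5: duration 9+14+15+8=46, value 17+30+10+30=87
Best: 101 pts.

101 pts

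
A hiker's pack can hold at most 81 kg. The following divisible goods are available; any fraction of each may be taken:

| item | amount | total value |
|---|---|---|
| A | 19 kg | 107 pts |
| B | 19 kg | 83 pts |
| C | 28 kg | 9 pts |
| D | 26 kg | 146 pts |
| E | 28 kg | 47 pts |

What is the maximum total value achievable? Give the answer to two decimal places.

Take in order of value per unit:
- A (107/19 per unit): all 19 → value 107, running total 107.00
- D (146/26 per unit): all 26 → value 146, running total 253.00
- B (83/19 per unit): all 19 → value 83, running total 336.00
- E (47/28 per unit): 17 of 28 → value 17×47/28 = 28.5357, running total 364.54
Total 364.54.

364.54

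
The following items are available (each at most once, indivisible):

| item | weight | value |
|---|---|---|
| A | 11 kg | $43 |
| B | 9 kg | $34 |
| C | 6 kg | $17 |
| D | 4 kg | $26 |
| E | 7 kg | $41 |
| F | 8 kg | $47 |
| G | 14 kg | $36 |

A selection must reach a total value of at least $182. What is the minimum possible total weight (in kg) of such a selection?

Subsets with value ≥ 182, sorted by total weight:
- A+B+D+E+F: weight 39, value 191
- A+B+C+E+F: weight 41, value 182
- B+D+E+F+G: weight 42, value 184
Minimum weight: 39 kg.

39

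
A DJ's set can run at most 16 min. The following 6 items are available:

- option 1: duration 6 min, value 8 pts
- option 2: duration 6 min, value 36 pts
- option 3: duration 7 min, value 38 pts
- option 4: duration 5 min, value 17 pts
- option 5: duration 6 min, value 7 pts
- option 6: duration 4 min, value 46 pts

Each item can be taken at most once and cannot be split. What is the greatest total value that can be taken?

101 pts

Check high-value combinations within 16 min:
- option 3+option 4+option 6: duration 7+5+4=16, value 38+17+46=101
- option 2+option 4+option 6: duration 6+5+4=15, value 36+17+46=99
- option 1+option 2+option 6: duration 6+6+4=16, value 8+36+46=90
- option 2+option 5+option 6: duration 6+6+4=16, value 36+7+46=89
Best: 101 pts.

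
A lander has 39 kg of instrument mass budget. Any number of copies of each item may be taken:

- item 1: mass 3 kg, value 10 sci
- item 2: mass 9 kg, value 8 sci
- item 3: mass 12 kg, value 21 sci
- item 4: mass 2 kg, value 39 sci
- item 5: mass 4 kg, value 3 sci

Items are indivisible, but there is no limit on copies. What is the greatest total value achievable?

741 sci

Best value-per-unit is item 4 at 39/2, and filling with it alone uses mass 19×2=38. No mix of the others beats 19×39 = 741.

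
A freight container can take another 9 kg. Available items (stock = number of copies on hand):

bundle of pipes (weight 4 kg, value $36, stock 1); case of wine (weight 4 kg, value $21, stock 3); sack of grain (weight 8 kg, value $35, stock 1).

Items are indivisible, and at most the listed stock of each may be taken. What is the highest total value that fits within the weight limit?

Best selections within weight 9 and stock limits:
- 1×bundle of pipes + 1×case of wine: weight 8, value 57
- 2×case of wine: weight 8, value 42
- 1×bundle of pipes: weight 4, value 36
- 1×sack of grain: weight 8, value 35
Best: $57.

$57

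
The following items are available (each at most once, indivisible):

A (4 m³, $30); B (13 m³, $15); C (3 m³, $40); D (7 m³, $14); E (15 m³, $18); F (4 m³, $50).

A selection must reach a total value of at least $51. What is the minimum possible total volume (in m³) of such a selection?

7

Subsets with value ≥ 51, sorted by total volume:
- C+F: volume 7, value 90
- A+C: volume 7, value 70
Minimum volume: 7 m³.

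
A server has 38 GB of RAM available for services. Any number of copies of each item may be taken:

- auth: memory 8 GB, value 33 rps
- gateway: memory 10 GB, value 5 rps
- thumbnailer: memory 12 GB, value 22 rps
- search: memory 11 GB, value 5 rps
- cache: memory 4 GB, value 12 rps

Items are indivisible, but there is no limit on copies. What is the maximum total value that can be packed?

144 rps

Best value-per-unit is auth at 33/8; filling with it alone gives 4×33 = 132.
Optimal mix: 4×auth + 1×cache → memory 36, value 144.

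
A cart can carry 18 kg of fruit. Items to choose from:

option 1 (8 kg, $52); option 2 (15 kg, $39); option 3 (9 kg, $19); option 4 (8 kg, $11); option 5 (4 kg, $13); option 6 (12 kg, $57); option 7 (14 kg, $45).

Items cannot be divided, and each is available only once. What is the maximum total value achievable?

$71

Check high-value combinations within 18 kg:
- option 1+option 3: weight 8+9=17, value 52+19=71
- option 5+option 6: weight 4+12=16, value 13+57=70
- option 1+option 5: weight 8+4=12, value 52+13=65
Best: $71.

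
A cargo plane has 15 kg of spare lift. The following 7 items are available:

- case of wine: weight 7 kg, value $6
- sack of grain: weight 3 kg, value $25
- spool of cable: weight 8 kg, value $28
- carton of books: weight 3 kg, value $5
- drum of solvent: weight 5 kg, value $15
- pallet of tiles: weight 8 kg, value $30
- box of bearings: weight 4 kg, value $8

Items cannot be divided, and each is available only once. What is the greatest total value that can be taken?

$63

Check high-value combinations within 15 kg:
- sack of grain+pallet of tiles+box of bearings: weight 3+8+4=15, value 25+30+8=63
- sack of grain+spool of cable+box of bearings: weight 3+8+4=15, value 25+28+8=61
- sack of grain+carton of books+pallet of tiles: weight 3+3+8=14, value 25+5+30=60
Best: $63.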